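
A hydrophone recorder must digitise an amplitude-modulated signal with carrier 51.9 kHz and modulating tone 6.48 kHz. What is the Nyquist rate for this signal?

AM sidebands sit at fc ± fm = 45.42 kHz and 58.38 kHz.
Highest-frequency component: 58.38 kHz.
Nyquist rate = 2 × 58.38 kHz = 116.76 kHz.

116.76 kHz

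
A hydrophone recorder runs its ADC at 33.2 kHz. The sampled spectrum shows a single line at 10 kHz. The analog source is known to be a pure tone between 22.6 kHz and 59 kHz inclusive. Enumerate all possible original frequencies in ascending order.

Frequencies that alias to 10 kHz are k·fs ± 10 kHz for integer k ≥ 0.
k=0: 10 kHz.
k=1: 23.2 kHz, 43.2 kHz.
k=2: 56.4 kHz, 76.4 kHz.
k=3: 89.6 kHz, 109.6 kHz.
Within [22.6 kHz, 59 kHz]: 23.2 kHz, 43.2 kHz, 56.4 kHz.

23.2 kHz, 43.2 kHz, 56.4 kHz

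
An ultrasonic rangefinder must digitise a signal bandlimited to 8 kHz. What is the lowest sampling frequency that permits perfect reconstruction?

16 kHz

Nyquist rate = 2 × 8 kHz = 16 kHz.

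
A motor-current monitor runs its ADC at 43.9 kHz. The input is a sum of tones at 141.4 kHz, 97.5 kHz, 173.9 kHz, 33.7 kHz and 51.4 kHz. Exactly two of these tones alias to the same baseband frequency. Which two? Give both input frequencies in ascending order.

97.5 kHz, 141.4 kHz

fs/2 = 21.95 kHz.
141.4 kHz mod fs = 9.7 kHz.
9.7 kHz ≤ fs/2 = 21.95 kHz, appears at 9.7 kHz.
97.5 kHz mod fs = 9.7 kHz.
9.7 kHz ≤ fs/2 = 21.95 kHz, appears at 9.7 kHz.
173.9 kHz mod fs = 42.2 kHz.
42.2 kHz > fs/2 = 21.95 kHz, folds to fs − 42.2 kHz = 1.7 kHz.
33.7 kHz > fs/2 = 21.95 kHz, folds to fs − 33.7 kHz = 10.2 kHz.
51.4 kHz mod fs = 7.5 kHz.
7.5 kHz ≤ fs/2 = 21.95 kHz, appears at 7.5 kHz.
97.5 kHz and 141.4 kHz both map to 9.7 kHz.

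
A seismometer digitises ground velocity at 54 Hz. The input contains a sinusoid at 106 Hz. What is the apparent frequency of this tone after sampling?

2 Hz

106 Hz mod fs = 52 Hz.
52 Hz > fs/2 = 27 Hz, folds to fs − 52 Hz = 2 Hz.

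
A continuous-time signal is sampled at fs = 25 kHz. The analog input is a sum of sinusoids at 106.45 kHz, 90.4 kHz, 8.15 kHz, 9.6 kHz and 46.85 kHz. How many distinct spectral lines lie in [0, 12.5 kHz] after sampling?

4

fs/2 = 12.5 kHz.
106.45 kHz mod fs = 6.45 kHz.
6.45 kHz ≤ fs/2 = 12.5 kHz, appears at 6.45 kHz.
90.4 kHz mod fs = 15.4 kHz.
15.4 kHz > fs/2 = 12.5 kHz, folds to fs − 15.4 kHz = 9.6 kHz.
8.15 kHz ≤ fs/2 = 12.5 kHz, passes unchanged.
9.6 kHz ≤ fs/2 = 12.5 kHz, passes unchanged.
46.85 kHz mod fs = 21.85 kHz.
21.85 kHz > fs/2 = 12.5 kHz, folds to fs − 21.85 kHz = 3.15 kHz.
Distinct values: {3.15 kHz, 6.45 kHz, 8.15 kHz, 9.6 kHz} → 4.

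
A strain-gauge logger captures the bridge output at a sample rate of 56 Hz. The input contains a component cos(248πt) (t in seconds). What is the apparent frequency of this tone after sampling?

12 Hz

ω = 248π rad/s → f = ω/(2π) = 124 Hz.
124 Hz mod fs = 12 Hz.
12 Hz ≤ fs/2 = 28 Hz, appears at 12 Hz.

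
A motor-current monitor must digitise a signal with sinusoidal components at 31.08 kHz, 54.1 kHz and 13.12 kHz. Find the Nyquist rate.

Highest-frequency component: 54.1 kHz.
Nyquist rate = 2 × 54.1 kHz = 108.2 kHz.

108.2 kHz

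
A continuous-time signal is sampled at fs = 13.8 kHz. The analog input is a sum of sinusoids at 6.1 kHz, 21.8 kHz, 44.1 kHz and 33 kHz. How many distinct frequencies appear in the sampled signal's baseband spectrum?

fs/2 = 6.9 kHz.
6.1 kHz ≤ fs/2 = 6.9 kHz, passes unchanged.
21.8 kHz mod fs = 8 kHz.
8 kHz > fs/2 = 6.9 kHz, folds to fs − 8 kHz = 5.8 kHz.
44.1 kHz mod fs = 2.7 kHz.
2.7 kHz ≤ fs/2 = 6.9 kHz, appears at 2.7 kHz.
33 kHz mod fs = 5.4 kHz.
5.4 kHz ≤ fs/2 = 6.9 kHz, appears at 5.4 kHz.
Distinct values: {2.7 kHz, 5.4 kHz, 5.8 kHz, 6.1 kHz} → 4.

4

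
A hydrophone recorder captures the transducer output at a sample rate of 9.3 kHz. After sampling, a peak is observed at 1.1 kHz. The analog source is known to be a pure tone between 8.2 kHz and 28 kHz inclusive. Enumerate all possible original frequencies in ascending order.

Frequencies that alias to 1.1 kHz are k·fs ± 1.1 kHz for integer k ≥ 0.
k=0: 1.1 kHz.
k=1: 8.2 kHz, 10.4 kHz.
k=2: 17.5 kHz, 19.7 kHz.
k=3: 26.8 kHz, 29 kHz.
k=4: 36.1 kHz, 38.3 kHz.
Within [8.2 kHz, 28 kHz]: 8.2 kHz, 10.4 kHz, 17.5 kHz, 19.7 kHz, 26.8 kHz.

8.2 kHz, 10.4 kHz, 17.5 kHz, 19.7 kHz, 26.8 kHz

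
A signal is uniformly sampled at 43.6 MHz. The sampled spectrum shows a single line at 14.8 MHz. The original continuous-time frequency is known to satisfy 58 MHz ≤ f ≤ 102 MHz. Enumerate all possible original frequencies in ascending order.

58.4 MHz, 72.4 MHz, 102 MHz

Frequencies that alias to 14.8 MHz are k·fs ± 14.8 MHz for integer k ≥ 0.
k=0: 14.8 MHz.
k=1: 28.8 MHz, 58.4 MHz.
k=2: 72.4 MHz, 102 MHz.
k=3: 116 MHz, 145.6 MHz.
Within [58 MHz, 102 MHz]: 58.4 MHz, 72.4 MHz, 102 MHz.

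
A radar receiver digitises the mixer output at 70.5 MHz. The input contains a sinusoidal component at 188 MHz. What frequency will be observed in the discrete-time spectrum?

23.5 MHz

188 MHz mod fs = 47 MHz.
47 MHz > fs/2 = 35.25 MHz, folds to fs − 47 MHz = 23.5 MHz.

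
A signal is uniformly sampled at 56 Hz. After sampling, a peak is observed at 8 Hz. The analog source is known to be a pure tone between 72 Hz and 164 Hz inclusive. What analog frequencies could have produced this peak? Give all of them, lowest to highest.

Frequencies that alias to 8 Hz are k·fs ± 8 Hz for integer k ≥ 0.
k=0: 8 Hz.
k=1: 48 Hz, 64 Hz.
k=2: 104 Hz, 120 Hz.
k=3: 160 Hz, 176 Hz.
k=4: 216 Hz, 232 Hz.
Within [72 Hz, 164 Hz]: 104 Hz, 120 Hz, 160 Hz.

104 Hz, 120 Hz, 160 Hz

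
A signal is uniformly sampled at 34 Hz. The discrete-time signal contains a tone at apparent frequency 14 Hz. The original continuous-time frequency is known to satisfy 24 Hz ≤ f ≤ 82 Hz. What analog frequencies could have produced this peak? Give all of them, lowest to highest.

48 Hz, 54 Hz, 82 Hz

Frequencies that alias to 14 Hz are k·fs ± 14 Hz for integer k ≥ 0.
k=0: 14 Hz.
k=1: 20 Hz, 48 Hz.
k=2: 54 Hz, 82 Hz.
k=3: 88 Hz, 116 Hz.
Within [24 Hz, 82 Hz]: 48 Hz, 54 Hz, 82 Hz.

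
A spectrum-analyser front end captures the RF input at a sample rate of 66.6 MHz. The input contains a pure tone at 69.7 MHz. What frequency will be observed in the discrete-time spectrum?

3.1 MHz

69.7 MHz mod fs = 3.1 MHz.
3.1 MHz ≤ fs/2 = 33.3 MHz, appears at 3.1 MHz.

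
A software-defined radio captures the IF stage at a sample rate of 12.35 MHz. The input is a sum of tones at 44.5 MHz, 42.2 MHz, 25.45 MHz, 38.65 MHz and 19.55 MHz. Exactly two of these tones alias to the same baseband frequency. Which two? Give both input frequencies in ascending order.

19.55 MHz, 42.2 MHz

fs/2 = 6.175 MHz.
44.5 MHz mod fs = 7.45 MHz.
7.45 MHz > fs/2 = 6.175 MHz, folds to fs − 7.45 MHz = 4.9 MHz.
42.2 MHz mod fs = 5.15 MHz.
5.15 MHz ≤ fs/2 = 6.175 MHz, appears at 5.15 MHz.
25.45 MHz mod fs = 0.75 MHz.
0.75 MHz ≤ fs/2 = 6.175 MHz, appears at 0.75 MHz.
38.65 MHz mod fs = 1.6 MHz.
1.6 MHz ≤ fs/2 = 6.175 MHz, appears at 1.6 MHz.
19.55 MHz mod fs = 7.2 MHz.
7.2 MHz > fs/2 = 6.175 MHz, folds to fs − 7.2 MHz = 5.15 MHz.
19.55 MHz and 42.2 MHz both map to 5.15 MHz.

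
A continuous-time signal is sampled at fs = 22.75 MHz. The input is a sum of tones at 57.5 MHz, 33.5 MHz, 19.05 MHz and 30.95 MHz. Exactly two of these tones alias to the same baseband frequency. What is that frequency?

fs/2 = 11.375 MHz.
57.5 MHz mod fs = 12 MHz.
12 MHz > fs/2 = 11.375 MHz, folds to fs − 12 MHz = 10.75 MHz.
33.5 MHz mod fs = 10.75 MHz.
10.75 MHz ≤ fs/2 = 11.375 MHz, appears at 10.75 MHz.
19.05 MHz > fs/2 = 11.375 MHz, folds to fs − 19.05 MHz = 3.7 MHz.
30.95 MHz mod fs = 8.2 MHz.
8.2 MHz ≤ fs/2 = 11.375 MHz, appears at 8.2 MHz.
33.5 MHz and 57.5 MHz both map to 10.75 MHz.

10.75 MHz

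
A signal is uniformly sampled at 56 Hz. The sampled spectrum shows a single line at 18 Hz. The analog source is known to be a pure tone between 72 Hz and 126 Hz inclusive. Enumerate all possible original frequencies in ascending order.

Frequencies that alias to 18 Hz are k·fs ± 18 Hz for integer k ≥ 0.
k=0: 18 Hz.
k=1: 38 Hz, 74 Hz.
k=2: 94 Hz, 130 Hz.
k=3: 150 Hz, 186 Hz.
Within [72 Hz, 126 Hz]: 74 Hz, 94 Hz.

74 Hz, 94 Hz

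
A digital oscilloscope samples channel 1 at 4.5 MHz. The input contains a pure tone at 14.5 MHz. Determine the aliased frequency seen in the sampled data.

14.5 MHz mod fs = 1 MHz.
1 MHz ≤ fs/2 = 2.25 MHz, appears at 1 MHz.

1 MHz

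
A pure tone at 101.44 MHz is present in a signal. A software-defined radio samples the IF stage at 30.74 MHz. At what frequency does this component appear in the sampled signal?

101.44 MHz mod fs = 9.22 MHz.
9.22 MHz ≤ fs/2 = 15.37 MHz, appears at 9.22 MHz.

9.22 MHz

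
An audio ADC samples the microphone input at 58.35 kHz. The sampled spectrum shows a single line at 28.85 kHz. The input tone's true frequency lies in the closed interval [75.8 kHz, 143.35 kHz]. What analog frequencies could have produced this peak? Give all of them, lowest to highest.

Frequencies that alias to 28.85 kHz are k·fs ± 28.85 kHz for integer k ≥ 0.
k=0: 28.85 kHz.
k=1: 29.5 kHz, 87.2 kHz.
k=2: 87.85 kHz, 145.55 kHz.
k=3: 146.2 kHz, 203.9 kHz.
Within [75.8 kHz, 143.35 kHz]: 87.2 kHz, 87.85 kHz.

87.2 kHz, 87.85 kHz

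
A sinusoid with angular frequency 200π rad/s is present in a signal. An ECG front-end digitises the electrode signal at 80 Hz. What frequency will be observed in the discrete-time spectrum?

ω = 200π rad/s → f = ω/(2π) = 100 Hz.
100 Hz mod fs = 20 Hz.
20 Hz ≤ fs/2 = 40 Hz, appears at 20 Hz.

20 Hz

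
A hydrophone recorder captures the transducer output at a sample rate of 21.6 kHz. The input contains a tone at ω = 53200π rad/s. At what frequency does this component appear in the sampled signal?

5 kHz

ω = 53200π rad/s → f = ω/(2π) = 26600 Hz = 26.6 kHz.
26.6 kHz mod fs = 5 kHz.
5 kHz ≤ fs/2 = 10.8 kHz, appears at 5 kHz.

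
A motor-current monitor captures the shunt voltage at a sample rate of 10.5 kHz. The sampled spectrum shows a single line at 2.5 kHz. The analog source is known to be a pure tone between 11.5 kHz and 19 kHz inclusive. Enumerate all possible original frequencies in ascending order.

13 kHz, 18.5 kHz

Frequencies that alias to 2.5 kHz are k·fs ± 2.5 kHz for integer k ≥ 0.
k=0: 2.5 kHz.
k=1: 8 kHz, 13 kHz.
k=2: 18.5 kHz, 23.5 kHz.
k=3: 29 kHz, 34 kHz.
Within [11.5 kHz, 19 kHz]: 13 kHz, 18.5 kHz.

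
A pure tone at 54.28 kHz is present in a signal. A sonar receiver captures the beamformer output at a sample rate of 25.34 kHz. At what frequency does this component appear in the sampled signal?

3.6 kHz

54.28 kHz mod fs = 3.6 kHz.
3.6 kHz ≤ fs/2 = 12.67 kHz, appears at 3.6 kHz.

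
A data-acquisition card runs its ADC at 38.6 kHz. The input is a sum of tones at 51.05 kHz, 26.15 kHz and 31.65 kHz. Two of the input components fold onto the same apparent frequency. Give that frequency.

12.45 kHz

fs/2 = 19.3 kHz.
51.05 kHz mod fs = 12.45 kHz.
12.45 kHz ≤ fs/2 = 19.3 kHz, appears at 12.45 kHz.
26.15 kHz > fs/2 = 19.3 kHz, folds to fs − 26.15 kHz = 12.45 kHz.
31.65 kHz > fs/2 = 19.3 kHz, folds to fs − 31.65 kHz = 6.95 kHz.
26.15 kHz and 51.05 kHz both map to 12.45 kHz.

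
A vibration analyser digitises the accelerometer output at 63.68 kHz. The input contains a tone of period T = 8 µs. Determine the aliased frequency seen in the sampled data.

2.36 kHz

T = 8 µs → f = 1/T = 125 kHz.
125 kHz mod fs = 61.32 kHz.
61.32 kHz > fs/2 = 31.84 kHz, folds to fs − 61.32 kHz = 2.36 kHz.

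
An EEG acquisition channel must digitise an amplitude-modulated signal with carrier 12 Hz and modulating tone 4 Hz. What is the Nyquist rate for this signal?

32 Hz

AM sidebands sit at fc ± fm = 8 Hz and 16 Hz.
Highest-frequency component: 16 Hz.
Nyquist rate = 2 × 16 Hz = 32 Hz.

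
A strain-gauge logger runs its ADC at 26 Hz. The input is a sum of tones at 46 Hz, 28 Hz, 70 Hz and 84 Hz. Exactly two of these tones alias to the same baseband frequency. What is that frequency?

fs/2 = 13 Hz.
46 Hz mod fs = 20 Hz.
20 Hz > fs/2 = 13 Hz, folds to fs − 20 Hz = 6 Hz.
28 Hz mod fs = 2 Hz.
2 Hz ≤ fs/2 = 13 Hz, appears at 2 Hz.
70 Hz mod fs = 18 Hz.
18 Hz > fs/2 = 13 Hz, folds to fs − 18 Hz = 8 Hz.
84 Hz mod fs = 6 Hz.
6 Hz ≤ fs/2 = 13 Hz, appears at 6 Hz.
46 Hz and 84 Hz both map to 6 Hz.

6 Hz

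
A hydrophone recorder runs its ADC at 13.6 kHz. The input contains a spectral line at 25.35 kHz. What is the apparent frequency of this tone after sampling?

1.85 kHz

25.35 kHz mod fs = 11.75 kHz.
11.75 kHz > fs/2 = 6.8 kHz, folds to fs − 11.75 kHz = 1.85 kHz.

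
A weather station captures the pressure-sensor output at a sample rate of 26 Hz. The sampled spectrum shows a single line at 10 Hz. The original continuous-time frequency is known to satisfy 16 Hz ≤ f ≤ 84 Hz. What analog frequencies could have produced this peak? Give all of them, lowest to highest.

Frequencies that alias to 10 Hz are k·fs ± 10 Hz for integer k ≥ 0.
k=0: 10 Hz.
k=1: 16 Hz, 36 Hz.
k=2: 42 Hz, 62 Hz.
k=3: 68 Hz, 88 Hz.
k=4: 94 Hz, 114 Hz.
Within [16 Hz, 84 Hz]: 16 Hz, 36 Hz, 42 Hz, 62 Hz, 68 Hz.

16 Hz, 36 Hz, 42 Hz, 62 Hz, 68 Hz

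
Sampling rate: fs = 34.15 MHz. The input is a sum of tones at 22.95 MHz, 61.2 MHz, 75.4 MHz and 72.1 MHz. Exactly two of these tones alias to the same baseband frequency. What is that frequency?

fs/2 = 17.075 MHz.
22.95 MHz > fs/2 = 17.075 MHz, folds to fs − 22.95 MHz = 11.2 MHz.
61.2 MHz mod fs = 27.05 MHz.
27.05 MHz > fs/2 = 17.075 MHz, folds to fs − 27.05 MHz = 7.1 MHz.
75.4 MHz mod fs = 7.1 MHz.
7.1 MHz ≤ fs/2 = 17.075 MHz, appears at 7.1 MHz.
72.1 MHz mod fs = 3.8 MHz.
3.8 MHz ≤ fs/2 = 17.075 MHz, appears at 3.8 MHz.
61.2 MHz and 75.4 MHz both map to 7.1 MHz.

7.1 MHz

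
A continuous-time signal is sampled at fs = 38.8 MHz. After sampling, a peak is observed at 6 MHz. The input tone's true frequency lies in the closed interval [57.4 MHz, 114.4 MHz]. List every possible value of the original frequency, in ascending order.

71.6 MHz, 83.6 MHz, 110.4 MHz

Frequencies that alias to 6 MHz are k·fs ± 6 MHz for integer k ≥ 0.
k=0: 6 MHz.
k=1: 32.8 MHz, 44.8 MHz.
k=2: 71.6 MHz, 83.6 MHz.
k=3: 110.4 MHz, 122.4 MHz.
k=4: 149.2 MHz, 161.2 MHz.
Within [57.4 MHz, 114.4 MHz]: 71.6 MHz, 83.6 MHz, 110.4 MHz.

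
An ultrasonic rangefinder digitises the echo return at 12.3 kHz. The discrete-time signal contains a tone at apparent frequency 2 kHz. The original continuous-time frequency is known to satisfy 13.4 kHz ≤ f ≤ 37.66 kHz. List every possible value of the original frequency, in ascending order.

Frequencies that alias to 2 kHz are k·fs ± 2 kHz for integer k ≥ 0.
k=0: 2 kHz.
k=1: 10.3 kHz, 14.3 kHz.
k=2: 22.6 kHz, 26.6 kHz.
k=3: 34.9 kHz, 38.9 kHz.
k=4: 47.2 kHz, 51.2 kHz.
Within [13.4 kHz, 37.66 kHz]: 14.3 kHz, 22.6 kHz, 26.6 kHz, 34.9 kHz.

14.3 kHz, 22.6 kHz, 26.6 kHz, 34.9 kHz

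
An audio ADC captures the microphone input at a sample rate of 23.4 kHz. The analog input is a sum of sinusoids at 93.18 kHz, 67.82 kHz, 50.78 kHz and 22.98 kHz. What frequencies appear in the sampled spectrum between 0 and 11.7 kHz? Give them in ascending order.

0.42 kHz, 2.38 kHz, 3.98 kHz

fs/2 = 11.7 kHz.
93.18 kHz mod fs = 22.98 kHz.
22.98 kHz > fs/2 = 11.7 kHz, folds to fs − 22.98 kHz = 0.42 kHz.
67.82 kHz mod fs = 21.02 kHz.
21.02 kHz > fs/2 = 11.7 kHz, folds to fs − 21.02 kHz = 2.38 kHz.
50.78 kHz mod fs = 3.98 kHz.
3.98 kHz ≤ fs/2 = 11.7 kHz, appears at 3.98 kHz.
22.98 kHz > fs/2 = 11.7 kHz, folds to fs − 22.98 kHz = 0.42 kHz.
Distinct values: {0.42 kHz, 2.38 kHz, 3.98 kHz}.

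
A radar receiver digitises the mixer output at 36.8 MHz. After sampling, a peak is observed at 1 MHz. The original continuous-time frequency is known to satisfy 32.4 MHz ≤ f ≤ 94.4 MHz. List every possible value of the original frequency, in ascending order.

Frequencies that alias to 1 MHz are k·fs ± 1 MHz for integer k ≥ 0.
k=0: 1 MHz.
k=1: 35.8 MHz, 37.8 MHz.
k=2: 72.6 MHz, 74.6 MHz.
k=3: 109.4 MHz, 111.4 MHz.
Within [32.4 MHz, 94.4 MHz]: 35.8 MHz, 37.8 MHz, 72.6 MHz, 74.6 MHz.

35.8 MHz, 37.8 MHz, 72.6 MHz, 74.6 MHz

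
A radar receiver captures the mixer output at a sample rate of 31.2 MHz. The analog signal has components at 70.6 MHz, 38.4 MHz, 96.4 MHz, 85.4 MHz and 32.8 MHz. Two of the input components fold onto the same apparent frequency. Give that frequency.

8.2 MHz

fs/2 = 15.6 MHz.
70.6 MHz mod fs = 8.2 MHz.
8.2 MHz ≤ fs/2 = 15.6 MHz, appears at 8.2 MHz.
38.4 MHz mod fs = 7.2 MHz.
7.2 MHz ≤ fs/2 = 15.6 MHz, appears at 7.2 MHz.
96.4 MHz mod fs = 2.8 MHz.
2.8 MHz ≤ fs/2 = 15.6 MHz, appears at 2.8 MHz.
85.4 MHz mod fs = 23 MHz.
23 MHz > fs/2 = 15.6 MHz, folds to fs − 23 MHz = 8.2 MHz.
32.8 MHz mod fs = 1.6 MHz.
1.6 MHz ≤ fs/2 = 15.6 MHz, appears at 1.6 MHz.
70.6 MHz and 85.4 MHz both map to 8.2 MHz.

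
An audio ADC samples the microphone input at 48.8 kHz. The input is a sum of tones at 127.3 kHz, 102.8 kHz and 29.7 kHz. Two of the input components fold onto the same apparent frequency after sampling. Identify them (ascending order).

29.7 kHz, 127.3 kHz

fs/2 = 24.4 kHz.
127.3 kHz mod fs = 29.7 kHz.
29.7 kHz > fs/2 = 24.4 kHz, folds to fs − 29.7 kHz = 19.1 kHz.
102.8 kHz mod fs = 5.2 kHz.
5.2 kHz ≤ fs/2 = 24.4 kHz, appears at 5.2 kHz.
29.7 kHz > fs/2 = 24.4 kHz, folds to fs − 29.7 kHz = 19.1 kHz.
29.7 kHz and 127.3 kHz both map to 19.1 kHz.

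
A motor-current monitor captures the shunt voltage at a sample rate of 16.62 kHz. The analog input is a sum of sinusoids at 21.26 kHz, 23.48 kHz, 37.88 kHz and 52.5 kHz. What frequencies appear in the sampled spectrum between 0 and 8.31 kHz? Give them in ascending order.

fs/2 = 8.31 kHz.
21.26 kHz mod fs = 4.64 kHz.
4.64 kHz ≤ fs/2 = 8.31 kHz, appears at 4.64 kHz.
23.48 kHz mod fs = 6.86 kHz.
6.86 kHz ≤ fs/2 = 8.31 kHz, appears at 6.86 kHz.
37.88 kHz mod fs = 4.64 kHz.
4.64 kHz ≤ fs/2 = 8.31 kHz, appears at 4.64 kHz.
52.5 kHz mod fs = 2.64 kHz.
2.64 kHz ≤ fs/2 = 8.31 kHz, appears at 2.64 kHz.
Distinct values: {2.64 kHz, 4.64 kHz, 6.86 kHz}.

2.64 kHz, 4.64 kHz, 6.86 kHz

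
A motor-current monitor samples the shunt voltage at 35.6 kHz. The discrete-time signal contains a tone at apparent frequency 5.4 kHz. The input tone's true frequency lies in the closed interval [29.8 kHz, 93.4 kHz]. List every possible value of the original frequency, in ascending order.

30.2 kHz, 41 kHz, 65.8 kHz, 76.6 kHz

Frequencies that alias to 5.4 kHz are k·fs ± 5.4 kHz for integer k ≥ 0.
k=0: 5.4 kHz.
k=1: 30.2 kHz, 41 kHz.
k=2: 65.8 kHz, 76.6 kHz.
k=3: 101.4 kHz, 112.2 kHz.
Within [29.8 kHz, 93.4 kHz]: 30.2 kHz, 41 kHz, 65.8 kHz, 76.6 kHz.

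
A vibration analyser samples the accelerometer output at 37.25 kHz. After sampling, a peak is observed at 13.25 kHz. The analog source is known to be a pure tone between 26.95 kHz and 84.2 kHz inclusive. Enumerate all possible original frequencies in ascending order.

Frequencies that alias to 13.25 kHz are k·fs ± 13.25 kHz for integer k ≥ 0.
k=0: 13.25 kHz.
k=1: 24 kHz, 50.5 kHz.
k=2: 61.25 kHz, 87.75 kHz.
k=3: 98.5 kHz, 125 kHz.
Within [26.95 kHz, 84.2 kHz]: 50.5 kHz, 61.25 kHz.

50.5 kHz, 61.25 kHz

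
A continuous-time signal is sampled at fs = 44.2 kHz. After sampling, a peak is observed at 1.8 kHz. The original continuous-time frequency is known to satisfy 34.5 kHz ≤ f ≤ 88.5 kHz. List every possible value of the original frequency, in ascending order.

42.4 kHz, 46 kHz, 86.6 kHz

Frequencies that alias to 1.8 kHz are k·fs ± 1.8 kHz for integer k ≥ 0.
k=0: 1.8 kHz.
k=1: 42.4 kHz, 46 kHz.
k=2: 86.6 kHz, 90.2 kHz.
k=3: 130.8 kHz, 134.4 kHz.
Within [34.5 kHz, 88.5 kHz]: 42.4 kHz, 46 kHz, 86.6 kHz.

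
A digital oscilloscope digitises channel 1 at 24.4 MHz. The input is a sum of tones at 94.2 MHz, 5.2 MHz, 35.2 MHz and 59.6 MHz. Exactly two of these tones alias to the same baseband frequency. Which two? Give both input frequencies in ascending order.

fs/2 = 12.2 MHz.
94.2 MHz mod fs = 21 MHz.
21 MHz > fs/2 = 12.2 MHz, folds to fs − 21 MHz = 3.4 MHz.
5.2 MHz ≤ fs/2 = 12.2 MHz, passes unchanged.
35.2 MHz mod fs = 10.8 MHz.
10.8 MHz ≤ fs/2 = 12.2 MHz, appears at 10.8 MHz.
59.6 MHz mod fs = 10.8 MHz.
10.8 MHz ≤ fs/2 = 12.2 MHz, appears at 10.8 MHz.
35.2 MHz and 59.6 MHz both map to 10.8 MHz.

35.2 MHz, 59.6 MHz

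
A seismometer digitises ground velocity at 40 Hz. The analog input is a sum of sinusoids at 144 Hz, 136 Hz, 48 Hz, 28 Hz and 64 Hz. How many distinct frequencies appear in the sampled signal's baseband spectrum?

3

fs/2 = 20 Hz.
144 Hz mod fs = 24 Hz.
24 Hz > fs/2 = 20 Hz, folds to fs − 24 Hz = 16 Hz.
136 Hz mod fs = 16 Hz.
16 Hz ≤ fs/2 = 20 Hz, appears at 16 Hz.
48 Hz mod fs = 8 Hz.
8 Hz ≤ fs/2 = 20 Hz, appears at 8 Hz.
28 Hz > fs/2 = 20 Hz, folds to fs − 28 Hz = 12 Hz.
64 Hz mod fs = 24 Hz.
24 Hz > fs/2 = 20 Hz, folds to fs − 24 Hz = 16 Hz.
Distinct values: {8 Hz, 12 Hz, 16 Hz} → 3.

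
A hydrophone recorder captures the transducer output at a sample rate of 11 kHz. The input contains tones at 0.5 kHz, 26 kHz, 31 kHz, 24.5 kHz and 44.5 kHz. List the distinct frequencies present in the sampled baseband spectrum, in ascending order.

0.5 kHz, 2 kHz, 2.5 kHz, 4 kHz

fs/2 = 5.5 kHz.
0.5 kHz ≤ fs/2 = 5.5 kHz, passes unchanged.
26 kHz mod fs = 4 kHz.
4 kHz ≤ fs/2 = 5.5 kHz, appears at 4 kHz.
31 kHz mod fs = 9 kHz.
9 kHz > fs/2 = 5.5 kHz, folds to fs − 9 kHz = 2 kHz.
24.5 kHz mod fs = 2.5 kHz.
2.5 kHz ≤ fs/2 = 5.5 kHz, appears at 2.5 kHz.
44.5 kHz mod fs = 0.5 kHz.
0.5 kHz ≤ fs/2 = 5.5 kHz, appears at 0.5 kHz.
Distinct values: {0.5 kHz, 2 kHz, 2.5 kHz, 4 kHz}.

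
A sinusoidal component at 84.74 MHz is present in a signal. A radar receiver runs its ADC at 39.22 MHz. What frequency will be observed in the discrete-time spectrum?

84.74 MHz mod fs = 6.3 MHz.
6.3 MHz ≤ fs/2 = 19.61 MHz, appears at 6.3 MHz.

6.3 MHz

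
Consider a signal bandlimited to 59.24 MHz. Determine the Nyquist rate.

Nyquist rate = 2 × 59.24 MHz = 118.48 MHz.

118.48 MHz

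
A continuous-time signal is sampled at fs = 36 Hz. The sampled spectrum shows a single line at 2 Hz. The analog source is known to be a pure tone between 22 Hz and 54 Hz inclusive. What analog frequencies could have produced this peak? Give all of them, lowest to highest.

34 Hz, 38 Hz

Frequencies that alias to 2 Hz are k·fs ± 2 Hz for integer k ≥ 0.
k=0: 2 Hz.
k=1: 34 Hz, 38 Hz.
k=2: 70 Hz, 74 Hz.
Within [22 Hz, 54 Hz]: 34 Hz, 38 Hz.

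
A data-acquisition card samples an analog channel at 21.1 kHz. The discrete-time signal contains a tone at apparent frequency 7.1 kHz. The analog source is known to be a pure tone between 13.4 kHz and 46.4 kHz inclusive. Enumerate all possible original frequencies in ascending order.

14 kHz, 28.2 kHz, 35.1 kHz

Frequencies that alias to 7.1 kHz are k·fs ± 7.1 kHz for integer k ≥ 0.
k=0: 7.1 kHz.
k=1: 14 kHz, 28.2 kHz.
k=2: 35.1 kHz, 49.3 kHz.
k=3: 56.2 kHz, 70.4 kHz.
Within [13.4 kHz, 46.4 kHz]: 14 kHz, 28.2 kHz, 35.1 kHz.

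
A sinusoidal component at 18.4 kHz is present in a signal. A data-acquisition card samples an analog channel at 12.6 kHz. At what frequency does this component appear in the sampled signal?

5.8 kHz

18.4 kHz mod fs = 5.8 kHz.
5.8 kHz ≤ fs/2 = 6.3 kHz, appears at 5.8 kHz.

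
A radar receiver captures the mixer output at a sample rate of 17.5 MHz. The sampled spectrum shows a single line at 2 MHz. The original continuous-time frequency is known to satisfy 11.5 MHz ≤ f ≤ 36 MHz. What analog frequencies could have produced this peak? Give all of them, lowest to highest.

15.5 MHz, 19.5 MHz, 33 MHz

Frequencies that alias to 2 MHz are k·fs ± 2 MHz for integer k ≥ 0.
k=0: 2 MHz.
k=1: 15.5 MHz, 19.5 MHz.
k=2: 33 MHz, 37 MHz.
k=3: 50.5 MHz, 54.5 MHz.
Within [11.5 MHz, 36 MHz]: 15.5 MHz, 19.5 MHz, 33 MHz.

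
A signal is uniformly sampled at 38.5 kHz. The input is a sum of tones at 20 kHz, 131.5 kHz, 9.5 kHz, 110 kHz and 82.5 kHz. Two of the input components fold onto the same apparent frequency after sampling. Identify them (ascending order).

82.5 kHz, 110 kHz

fs/2 = 19.25 kHz.
20 kHz > fs/2 = 19.25 kHz, folds to fs − 20 kHz = 18.5 kHz.
131.5 kHz mod fs = 16 kHz.
16 kHz ≤ fs/2 = 19.25 kHz, appears at 16 kHz.
9.5 kHz ≤ fs/2 = 19.25 kHz, passes unchanged.
110 kHz mod fs = 33 kHz.
33 kHz > fs/2 = 19.25 kHz, folds to fs − 33 kHz = 5.5 kHz.
82.5 kHz mod fs = 5.5 kHz.
5.5 kHz ≤ fs/2 = 19.25 kHz, appears at 5.5 kHz.
82.5 kHz and 110 kHz both map to 5.5 kHz.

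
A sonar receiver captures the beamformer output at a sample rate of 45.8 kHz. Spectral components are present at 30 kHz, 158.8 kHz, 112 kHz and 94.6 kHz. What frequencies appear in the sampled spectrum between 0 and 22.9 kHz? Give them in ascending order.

3 kHz, 15.8 kHz, 20.4 kHz, 21.4 kHz

fs/2 = 22.9 kHz.
30 kHz > fs/2 = 22.9 kHz, folds to fs − 30 kHz = 15.8 kHz.
158.8 kHz mod fs = 21.4 kHz.
21.4 kHz ≤ fs/2 = 22.9 kHz, appears at 21.4 kHz.
112 kHz mod fs = 20.4 kHz.
20.4 kHz ≤ fs/2 = 22.9 kHz, appears at 20.4 kHz.
94.6 kHz mod fs = 3 kHz.
3 kHz ≤ fs/2 = 22.9 kHz, appears at 3 kHz.
Distinct values: {3 kHz, 15.8 kHz, 20.4 kHz, 21.4 kHz}.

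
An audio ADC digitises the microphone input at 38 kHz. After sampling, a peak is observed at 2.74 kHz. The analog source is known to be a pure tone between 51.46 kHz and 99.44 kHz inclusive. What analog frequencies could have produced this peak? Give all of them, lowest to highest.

Frequencies that alias to 2.74 kHz are k·fs ± 2.74 kHz for integer k ≥ 0.
k=0: 2.74 kHz.
k=1: 35.26 kHz, 40.74 kHz.
k=2: 73.26 kHz, 78.74 kHz.
k=3: 111.26 kHz, 116.74 kHz.
Within [51.46 kHz, 99.44 kHz]: 73.26 kHz, 78.74 kHz.

73.26 kHz, 78.74 kHz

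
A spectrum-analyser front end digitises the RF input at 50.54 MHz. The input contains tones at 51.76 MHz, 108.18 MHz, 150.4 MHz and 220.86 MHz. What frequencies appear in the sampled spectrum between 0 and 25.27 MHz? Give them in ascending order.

1.22 MHz, 7.1 MHz, 18.7 MHz

fs/2 = 25.27 MHz.
51.76 MHz mod fs = 1.22 MHz.
1.22 MHz ≤ fs/2 = 25.27 MHz, appears at 1.22 MHz.
108.18 MHz mod fs = 7.1 MHz.
7.1 MHz ≤ fs/2 = 25.27 MHz, appears at 7.1 MHz.
150.4 MHz mod fs = 49.32 MHz.
49.32 MHz > fs/2 = 25.27 MHz, folds to fs − 49.32 MHz = 1.22 MHz.
220.86 MHz mod fs = 18.7 MHz.
18.7 MHz ≤ fs/2 = 25.27 MHz, appears at 18.7 MHz.
Distinct values: {1.22 MHz, 7.1 MHz, 18.7 MHz}.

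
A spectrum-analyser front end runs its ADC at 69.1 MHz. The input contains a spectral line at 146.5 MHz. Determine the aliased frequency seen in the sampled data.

146.5 MHz mod fs = 8.3 MHz.
8.3 MHz ≤ fs/2 = 34.55 MHz, appears at 8.3 MHz.

8.3 MHz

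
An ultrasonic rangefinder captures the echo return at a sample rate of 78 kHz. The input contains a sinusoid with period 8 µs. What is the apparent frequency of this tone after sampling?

T = 8 µs → f = 1/T = 125 kHz.
125 kHz mod fs = 47 kHz.
47 kHz > fs/2 = 39 kHz, folds to fs − 47 kHz = 31 kHz.

31 kHz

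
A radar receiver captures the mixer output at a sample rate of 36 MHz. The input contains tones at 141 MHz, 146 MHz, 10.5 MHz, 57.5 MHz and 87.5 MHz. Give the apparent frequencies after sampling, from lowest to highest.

fs/2 = 18 MHz.
141 MHz mod fs = 33 MHz.
33 MHz > fs/2 = 18 MHz, folds to fs − 33 MHz = 3 MHz.
146 MHz mod fs = 2 MHz.
2 MHz ≤ fs/2 = 18 MHz, appears at 2 MHz.
10.5 MHz ≤ fs/2 = 18 MHz, passes unchanged.
57.5 MHz mod fs = 21.5 MHz.
21.5 MHz > fs/2 = 18 MHz, folds to fs − 21.5 MHz = 14.5 MHz.
87.5 MHz mod fs = 15.5 MHz.
15.5 MHz ≤ fs/2 = 18 MHz, appears at 15.5 MHz.
Distinct values: {2 MHz, 3 MHz, 10.5 MHz, 14.5 MHz, 15.5 MHz}.

2 MHz, 3 MHz, 10.5 MHz, 14.5 MHz, 15.5 MHz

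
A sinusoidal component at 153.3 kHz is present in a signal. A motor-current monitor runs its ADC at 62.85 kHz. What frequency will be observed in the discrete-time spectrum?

153.3 kHz mod fs = 27.6 kHz.
27.6 kHz ≤ fs/2 = 31.425 kHz, appears at 27.6 kHz.

27.6 kHz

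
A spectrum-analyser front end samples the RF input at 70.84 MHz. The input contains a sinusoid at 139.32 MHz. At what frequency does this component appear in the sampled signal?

139.32 MHz mod fs = 68.48 MHz.
68.48 MHz > fs/2 = 35.42 MHz, folds to fs − 68.48 MHz = 2.36 MHz.

2.36 MHz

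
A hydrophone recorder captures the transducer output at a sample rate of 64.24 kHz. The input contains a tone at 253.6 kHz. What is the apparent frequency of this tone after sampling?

3.36 kHz

253.6 kHz mod fs = 60.88 kHz.
60.88 kHz > fs/2 = 32.12 kHz, folds to fs − 60.88 kHz = 3.36 kHz.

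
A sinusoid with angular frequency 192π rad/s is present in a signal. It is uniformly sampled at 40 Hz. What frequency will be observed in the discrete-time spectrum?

16 Hz

ω = 192π rad/s → f = ω/(2π) = 96 Hz.
96 Hz mod fs = 16 Hz.
16 Hz ≤ fs/2 = 20 Hz, appears at 16 Hz.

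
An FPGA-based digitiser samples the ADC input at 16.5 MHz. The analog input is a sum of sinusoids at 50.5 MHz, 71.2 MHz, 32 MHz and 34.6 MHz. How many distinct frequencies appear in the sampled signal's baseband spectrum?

fs/2 = 8.25 MHz.
50.5 MHz mod fs = 1 MHz.
1 MHz ≤ fs/2 = 8.25 MHz, appears at 1 MHz.
71.2 MHz mod fs = 5.2 MHz.
5.2 MHz ≤ fs/2 = 8.25 MHz, appears at 5.2 MHz.
32 MHz mod fs = 15.5 MHz.
15.5 MHz > fs/2 = 8.25 MHz, folds to fs − 15.5 MHz = 1 MHz.
34.6 MHz mod fs = 1.6 MHz.
1.6 MHz ≤ fs/2 = 8.25 MHz, appears at 1.6 MHz.
Distinct values: {1 MHz, 1.6 MHz, 5.2 MHz} → 3.

3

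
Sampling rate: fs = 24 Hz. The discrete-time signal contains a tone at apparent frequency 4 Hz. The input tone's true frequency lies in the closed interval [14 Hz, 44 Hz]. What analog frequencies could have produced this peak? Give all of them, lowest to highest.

20 Hz, 28 Hz, 44 Hz

Frequencies that alias to 4 Hz are k·fs ± 4 Hz for integer k ≥ 0.
k=0: 4 Hz.
k=1: 20 Hz, 28 Hz.
k=2: 44 Hz, 52 Hz.
k=3: 68 Hz, 76 Hz.
Within [14 Hz, 44 Hz]: 20 Hz, 28 Hz, 44 Hz.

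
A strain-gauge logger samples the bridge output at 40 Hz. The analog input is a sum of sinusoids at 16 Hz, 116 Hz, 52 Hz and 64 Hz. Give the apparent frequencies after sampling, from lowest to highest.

4 Hz, 12 Hz, 16 Hz

fs/2 = 20 Hz.
16 Hz ≤ fs/2 = 20 Hz, passes unchanged.
116 Hz mod fs = 36 Hz.
36 Hz > fs/2 = 20 Hz, folds to fs − 36 Hz = 4 Hz.
52 Hz mod fs = 12 Hz.
12 Hz ≤ fs/2 = 20 Hz, appears at 12 Hz.
64 Hz mod fs = 24 Hz.
24 Hz > fs/2 = 20 Hz, folds to fs − 24 Hz = 16 Hz.
Distinct values: {4 Hz, 12 Hz, 16 Hz}.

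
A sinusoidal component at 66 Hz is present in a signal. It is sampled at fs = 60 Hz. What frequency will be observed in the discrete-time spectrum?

66 Hz mod fs = 6 Hz.
6 Hz ≤ fs/2 = 30 Hz, appears at 6 Hz.

6 Hz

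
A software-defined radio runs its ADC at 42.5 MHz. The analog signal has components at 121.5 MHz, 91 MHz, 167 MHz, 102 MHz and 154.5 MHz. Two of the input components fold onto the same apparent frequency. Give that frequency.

6 MHz

fs/2 = 21.25 MHz.
121.5 MHz mod fs = 36.5 MHz.
36.5 MHz > fs/2 = 21.25 MHz, folds to fs − 36.5 MHz = 6 MHz.
91 MHz mod fs = 6 MHz.
6 MHz ≤ fs/2 = 21.25 MHz, appears at 6 MHz.
167 MHz mod fs = 39.5 MHz.
39.5 MHz > fs/2 = 21.25 MHz, folds to fs − 39.5 MHz = 3 MHz.
102 MHz mod fs = 17 MHz.
17 MHz ≤ fs/2 = 21.25 MHz, appears at 17 MHz.
154.5 MHz mod fs = 27 MHz.
27 MHz > fs/2 = 21.25 MHz, folds to fs − 27 MHz = 15.5 MHz.
91 MHz and 121.5 MHz both map to 6 MHz.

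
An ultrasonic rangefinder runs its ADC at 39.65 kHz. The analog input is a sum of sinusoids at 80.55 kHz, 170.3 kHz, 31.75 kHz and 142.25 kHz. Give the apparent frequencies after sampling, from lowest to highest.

fs/2 = 19.825 kHz.
80.55 kHz mod fs = 1.25 kHz.
1.25 kHz ≤ fs/2 = 19.825 kHz, appears at 1.25 kHz.
170.3 kHz mod fs = 11.7 kHz.
11.7 kHz ≤ fs/2 = 19.825 kHz, appears at 11.7 kHz.
31.75 kHz > fs/2 = 19.825 kHz, folds to fs − 31.75 kHz = 7.9 kHz.
142.25 kHz mod fs = 23.3 kHz.
23.3 kHz > fs/2 = 19.825 kHz, folds to fs − 23.3 kHz = 16.35 kHz.
Distinct values: {1.25 kHz, 7.9 kHz, 11.7 kHz, 16.35 kHz}.

1.25 kHz, 7.9 kHz, 11.7 kHz, 16.35 kHz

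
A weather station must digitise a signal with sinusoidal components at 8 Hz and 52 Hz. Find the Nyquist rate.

Highest-frequency component: 52 Hz.
Nyquist rate = 2 × 52 Hz = 104 Hz.

104 Hz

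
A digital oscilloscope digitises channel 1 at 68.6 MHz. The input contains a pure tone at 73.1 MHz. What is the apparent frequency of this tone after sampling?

73.1 MHz mod fs = 4.5 MHz.
4.5 MHz ≤ fs/2 = 34.3 MHz, appears at 4.5 MHz.

4.5 MHz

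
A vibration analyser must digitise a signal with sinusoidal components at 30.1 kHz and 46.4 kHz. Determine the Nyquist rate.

92.8 kHz

Highest-frequency component: 46.4 kHz.
Nyquist rate = 2 × 46.4 kHz = 92.8 kHz.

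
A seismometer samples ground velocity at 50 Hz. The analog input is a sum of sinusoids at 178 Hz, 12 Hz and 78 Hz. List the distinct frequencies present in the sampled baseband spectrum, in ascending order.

12 Hz, 22 Hz

fs/2 = 25 Hz.
178 Hz mod fs = 28 Hz.
28 Hz > fs/2 = 25 Hz, folds to fs − 28 Hz = 22 Hz.
12 Hz ≤ fs/2 = 25 Hz, passes unchanged.
78 Hz mod fs = 28 Hz.
28 Hz > fs/2 = 25 Hz, folds to fs − 28 Hz = 22 Hz.
Distinct values: {12 Hz, 22 Hz}.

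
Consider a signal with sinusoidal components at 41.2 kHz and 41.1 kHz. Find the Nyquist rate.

82.4 kHz

Highest-frequency component: 41.2 kHz.
Nyquist rate = 2 × 41.2 kHz = 82.4 kHz.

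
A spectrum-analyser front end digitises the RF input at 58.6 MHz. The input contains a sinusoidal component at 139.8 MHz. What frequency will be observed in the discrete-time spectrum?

22.6 MHz

139.8 MHz mod fs = 22.6 MHz.
22.6 MHz ≤ fs/2 = 29.3 MHz, appears at 22.6 MHz.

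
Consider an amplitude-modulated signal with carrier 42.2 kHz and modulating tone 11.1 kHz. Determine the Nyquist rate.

106.6 kHz

AM sidebands sit at fc ± fm = 31.1 kHz and 53.3 kHz.
Highest-frequency component: 53.3 kHz.
Nyquist rate = 2 × 53.3 kHz = 106.6 kHz.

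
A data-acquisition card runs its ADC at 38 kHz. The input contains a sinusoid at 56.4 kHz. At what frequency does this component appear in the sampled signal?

56.4 kHz mod fs = 18.4 kHz.
18.4 kHz ≤ fs/2 = 19 kHz, appears at 18.4 kHz.

18.4 kHz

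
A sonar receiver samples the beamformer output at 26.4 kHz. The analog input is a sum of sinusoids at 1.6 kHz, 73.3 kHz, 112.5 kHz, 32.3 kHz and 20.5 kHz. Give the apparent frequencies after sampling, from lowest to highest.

1.6 kHz, 5.9 kHz, 6.9 kHz

fs/2 = 13.2 kHz.
1.6 kHz ≤ fs/2 = 13.2 kHz, passes unchanged.
73.3 kHz mod fs = 20.5 kHz.
20.5 kHz > fs/2 = 13.2 kHz, folds to fs − 20.5 kHz = 5.9 kHz.
112.5 kHz mod fs = 6.9 kHz.
6.9 kHz ≤ fs/2 = 13.2 kHz, appears at 6.9 kHz.
32.3 kHz mod fs = 5.9 kHz.
5.9 kHz ≤ fs/2 = 13.2 kHz, appears at 5.9 kHz.
20.5 kHz > fs/2 = 13.2 kHz, folds to fs − 20.5 kHz = 5.9 kHz.
Distinct values: {1.6 kHz, 5.9 kHz, 6.9 kHz}.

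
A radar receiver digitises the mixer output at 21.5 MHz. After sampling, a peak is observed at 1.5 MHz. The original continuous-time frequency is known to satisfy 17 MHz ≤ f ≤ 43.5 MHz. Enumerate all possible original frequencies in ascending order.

Frequencies that alias to 1.5 MHz are k·fs ± 1.5 MHz for integer k ≥ 0.
k=0: 1.5 MHz.
k=1: 20 MHz, 23 MHz.
k=2: 41.5 MHz, 44.5 MHz.
k=3: 63 MHz, 66 MHz.
Within [17 MHz, 43.5 MHz]: 20 MHz, 23 MHz, 41.5 MHz.

20 MHz, 23 MHz, 41.5 MHz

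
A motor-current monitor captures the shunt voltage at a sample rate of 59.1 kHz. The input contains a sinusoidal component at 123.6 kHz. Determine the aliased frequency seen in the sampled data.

5.4 kHz

123.6 kHz mod fs = 5.4 kHz.
5.4 kHz ≤ fs/2 = 29.55 kHz, appears at 5.4 kHz.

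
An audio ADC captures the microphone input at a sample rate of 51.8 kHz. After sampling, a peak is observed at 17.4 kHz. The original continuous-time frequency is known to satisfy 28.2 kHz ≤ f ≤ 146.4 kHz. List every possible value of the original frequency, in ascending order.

Frequencies that alias to 17.4 kHz are k·fs ± 17.4 kHz for integer k ≥ 0.
k=0: 17.4 kHz.
k=1: 34.4 kHz, 69.2 kHz.
k=2: 86.2 kHz, 121 kHz.
k=3: 138 kHz, 172.8 kHz.
k=4: 189.8 kHz, 224.6 kHz.
Within [28.2 kHz, 146.4 kHz]: 34.4 kHz, 69.2 kHz, 86.2 kHz, 121 kHz, 138 kHz.

34.4 kHz, 69.2 kHz, 86.2 kHz, 121 kHz, 138 kHz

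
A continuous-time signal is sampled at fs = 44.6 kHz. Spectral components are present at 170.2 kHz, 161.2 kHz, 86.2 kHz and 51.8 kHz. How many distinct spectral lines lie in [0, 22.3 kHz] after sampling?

4

fs/2 = 22.3 kHz.
170.2 kHz mod fs = 36.4 kHz.
36.4 kHz > fs/2 = 22.3 kHz, folds to fs − 36.4 kHz = 8.2 kHz.
161.2 kHz mod fs = 27.4 kHz.
27.4 kHz > fs/2 = 22.3 kHz, folds to fs − 27.4 kHz = 17.2 kHz.
86.2 kHz mod fs = 41.6 kHz.
41.6 kHz > fs/2 = 22.3 kHz, folds to fs − 41.6 kHz = 3 kHz.
51.8 kHz mod fs = 7.2 kHz.
7.2 kHz ≤ fs/2 = 22.3 kHz, appears at 7.2 kHz.
Distinct values: {3 kHz, 7.2 kHz, 8.2 kHz, 17.2 kHz} → 4.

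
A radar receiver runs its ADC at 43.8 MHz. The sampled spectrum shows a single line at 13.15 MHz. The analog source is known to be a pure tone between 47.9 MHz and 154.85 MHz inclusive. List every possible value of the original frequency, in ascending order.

Frequencies that alias to 13.15 MHz are k·fs ± 13.15 MHz for integer k ≥ 0.
k=0: 13.15 MHz.
k=1: 30.65 MHz, 56.95 MHz.
k=2: 74.45 MHz, 100.75 MHz.
k=3: 118.25 MHz, 144.55 MHz.
k=4: 162.05 MHz, 188.35 MHz.
Within [47.9 MHz, 154.85 MHz]: 56.95 MHz, 74.45 MHz, 100.75 MHz, 118.25 MHz, 144.55 MHz.

56.95 MHz, 74.45 MHz, 100.75 MHz, 118.25 MHz, 144.55 MHz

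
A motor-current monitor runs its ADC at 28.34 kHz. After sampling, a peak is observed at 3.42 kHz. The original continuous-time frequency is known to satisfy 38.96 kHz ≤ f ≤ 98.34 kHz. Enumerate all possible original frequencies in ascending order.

53.26 kHz, 60.1 kHz, 81.6 kHz, 88.44 kHz

Frequencies that alias to 3.42 kHz are k·fs ± 3.42 kHz for integer k ≥ 0.
k=0: 3.42 kHz.
k=1: 24.92 kHz, 31.76 kHz.
k=2: 53.26 kHz, 60.1 kHz.
k=3: 81.6 kHz, 88.44 kHz.
k=4: 109.94 kHz, 116.78 kHz.
Within [38.96 kHz, 98.34 kHz]: 53.26 kHz, 60.1 kHz, 81.6 kHz, 88.44 kHz.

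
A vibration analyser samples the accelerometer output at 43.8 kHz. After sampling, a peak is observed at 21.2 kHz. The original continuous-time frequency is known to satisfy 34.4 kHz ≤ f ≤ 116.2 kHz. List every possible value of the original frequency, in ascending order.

Frequencies that alias to 21.2 kHz are k·fs ± 21.2 kHz for integer k ≥ 0.
k=0: 21.2 kHz.
k=1: 22.6 kHz, 65 kHz.
k=2: 66.4 kHz, 108.8 kHz.
k=3: 110.2 kHz, 152.6 kHz.
k=4: 154 kHz, 196.4 kHz.
Within [34.4 kHz, 116.2 kHz]: 65 kHz, 66.4 kHz, 108.8 kHz, 110.2 kHz.

65 kHz, 66.4 kHz, 108.8 kHz, 110.2 kHz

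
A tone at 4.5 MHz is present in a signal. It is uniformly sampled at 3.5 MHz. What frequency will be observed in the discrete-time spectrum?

4.5 MHz mod fs = 1 MHz.
1 MHz ≤ fs/2 = 1.75 MHz, appears at 1 MHz.

1 MHz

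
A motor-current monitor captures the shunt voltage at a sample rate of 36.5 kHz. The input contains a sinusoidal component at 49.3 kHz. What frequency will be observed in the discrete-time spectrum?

12.8 kHz

49.3 kHz mod fs = 12.8 kHz.
12.8 kHz ≤ fs/2 = 18.25 kHz, appears at 12.8 kHz.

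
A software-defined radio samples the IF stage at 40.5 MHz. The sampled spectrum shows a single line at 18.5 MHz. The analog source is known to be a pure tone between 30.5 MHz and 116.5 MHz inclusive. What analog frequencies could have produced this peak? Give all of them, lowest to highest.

Frequencies that alias to 18.5 MHz are k·fs ± 18.5 MHz for integer k ≥ 0.
k=0: 18.5 MHz.
k=1: 22 MHz, 59 MHz.
k=2: 62.5 MHz, 99.5 MHz.
k=3: 103 MHz, 140 MHz.
k=4: 143.5 MHz, 180.5 MHz.
Within [30.5 MHz, 116.5 MHz]: 59 MHz, 62.5 MHz, 99.5 MHz, 103 MHz.

59 MHz, 62.5 MHz, 99.5 MHz, 103 MHz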